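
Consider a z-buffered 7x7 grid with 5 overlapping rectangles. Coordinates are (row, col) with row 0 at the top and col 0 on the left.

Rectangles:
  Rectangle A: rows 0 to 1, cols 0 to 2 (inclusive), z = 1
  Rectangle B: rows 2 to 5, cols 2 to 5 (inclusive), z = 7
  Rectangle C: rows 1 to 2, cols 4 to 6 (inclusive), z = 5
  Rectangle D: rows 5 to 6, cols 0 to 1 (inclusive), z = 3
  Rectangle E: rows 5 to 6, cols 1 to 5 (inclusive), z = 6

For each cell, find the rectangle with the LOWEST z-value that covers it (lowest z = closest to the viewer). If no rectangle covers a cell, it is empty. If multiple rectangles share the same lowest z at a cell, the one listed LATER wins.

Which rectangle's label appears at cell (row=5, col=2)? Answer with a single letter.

Answer: E

Derivation:
Check cell (5,2):
  A: rows 0-1 cols 0-2 -> outside (row miss)
  B: rows 2-5 cols 2-5 z=7 -> covers; best now B (z=7)
  C: rows 1-2 cols 4-6 -> outside (row miss)
  D: rows 5-6 cols 0-1 -> outside (col miss)
  E: rows 5-6 cols 1-5 z=6 -> covers; best now E (z=6)
Winner: E at z=6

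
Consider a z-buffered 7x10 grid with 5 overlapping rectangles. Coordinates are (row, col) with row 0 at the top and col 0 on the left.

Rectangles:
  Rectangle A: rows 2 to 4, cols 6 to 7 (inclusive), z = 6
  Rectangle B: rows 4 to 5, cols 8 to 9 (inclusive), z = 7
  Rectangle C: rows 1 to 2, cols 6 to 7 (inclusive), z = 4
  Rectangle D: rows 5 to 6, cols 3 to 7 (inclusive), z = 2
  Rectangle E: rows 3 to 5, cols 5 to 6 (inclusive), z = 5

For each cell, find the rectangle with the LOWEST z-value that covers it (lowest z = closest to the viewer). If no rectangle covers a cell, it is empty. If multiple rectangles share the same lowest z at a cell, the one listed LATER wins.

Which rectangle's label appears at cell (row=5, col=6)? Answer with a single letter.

Answer: D

Derivation:
Check cell (5,6):
  A: rows 2-4 cols 6-7 -> outside (row miss)
  B: rows 4-5 cols 8-9 -> outside (col miss)
  C: rows 1-2 cols 6-7 -> outside (row miss)
  D: rows 5-6 cols 3-7 z=2 -> covers; best now D (z=2)
  E: rows 3-5 cols 5-6 z=5 -> covers; best now D (z=2)
Winner: D at z=2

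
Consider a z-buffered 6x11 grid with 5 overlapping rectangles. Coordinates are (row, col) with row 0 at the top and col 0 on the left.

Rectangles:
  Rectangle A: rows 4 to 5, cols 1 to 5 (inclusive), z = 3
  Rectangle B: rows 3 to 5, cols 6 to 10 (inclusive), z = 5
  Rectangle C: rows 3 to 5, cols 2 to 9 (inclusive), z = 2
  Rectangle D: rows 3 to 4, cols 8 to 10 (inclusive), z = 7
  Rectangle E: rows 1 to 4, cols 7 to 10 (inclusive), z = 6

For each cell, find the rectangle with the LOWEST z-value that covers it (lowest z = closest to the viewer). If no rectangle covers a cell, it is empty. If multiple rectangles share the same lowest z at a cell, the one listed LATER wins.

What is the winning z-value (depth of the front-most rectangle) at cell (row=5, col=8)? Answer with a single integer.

Check cell (5,8):
  A: rows 4-5 cols 1-5 -> outside (col miss)
  B: rows 3-5 cols 6-10 z=5 -> covers; best now B (z=5)
  C: rows 3-5 cols 2-9 z=2 -> covers; best now C (z=2)
  D: rows 3-4 cols 8-10 -> outside (row miss)
  E: rows 1-4 cols 7-10 -> outside (row miss)
Winner: C at z=2

Answer: 2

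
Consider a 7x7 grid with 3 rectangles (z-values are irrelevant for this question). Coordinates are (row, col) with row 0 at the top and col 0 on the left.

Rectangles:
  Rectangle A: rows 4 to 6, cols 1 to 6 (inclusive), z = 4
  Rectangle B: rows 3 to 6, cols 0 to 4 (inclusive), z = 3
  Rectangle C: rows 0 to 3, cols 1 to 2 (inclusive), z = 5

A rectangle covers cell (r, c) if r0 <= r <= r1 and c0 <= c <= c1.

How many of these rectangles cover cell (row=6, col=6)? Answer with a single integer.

Answer: 1

Derivation:
Check cell (6,6):
  A: rows 4-6 cols 1-6 -> covers
  B: rows 3-6 cols 0-4 -> outside (col miss)
  C: rows 0-3 cols 1-2 -> outside (row miss)
Count covering = 1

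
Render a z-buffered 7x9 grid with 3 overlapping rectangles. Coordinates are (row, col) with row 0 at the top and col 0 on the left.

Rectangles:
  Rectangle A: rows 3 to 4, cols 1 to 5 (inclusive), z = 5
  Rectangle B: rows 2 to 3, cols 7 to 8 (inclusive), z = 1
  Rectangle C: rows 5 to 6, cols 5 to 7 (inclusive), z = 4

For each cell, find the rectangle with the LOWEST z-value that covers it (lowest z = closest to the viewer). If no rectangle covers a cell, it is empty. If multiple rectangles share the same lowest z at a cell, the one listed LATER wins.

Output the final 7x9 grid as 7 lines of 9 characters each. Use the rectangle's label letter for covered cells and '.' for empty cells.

.........
.........
.......BB
.AAAAA.BB
.AAAAA...
.....CCC.
.....CCC.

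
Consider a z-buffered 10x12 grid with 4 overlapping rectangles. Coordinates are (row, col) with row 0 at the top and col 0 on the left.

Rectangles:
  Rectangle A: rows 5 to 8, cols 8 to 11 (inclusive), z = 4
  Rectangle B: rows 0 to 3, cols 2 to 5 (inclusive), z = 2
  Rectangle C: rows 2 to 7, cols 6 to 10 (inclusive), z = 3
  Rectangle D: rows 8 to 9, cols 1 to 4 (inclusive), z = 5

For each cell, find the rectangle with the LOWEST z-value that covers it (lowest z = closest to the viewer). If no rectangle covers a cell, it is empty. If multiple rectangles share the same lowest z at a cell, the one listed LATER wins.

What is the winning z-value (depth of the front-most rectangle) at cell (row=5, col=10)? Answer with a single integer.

Answer: 3

Derivation:
Check cell (5,10):
  A: rows 5-8 cols 8-11 z=4 -> covers; best now A (z=4)
  B: rows 0-3 cols 2-5 -> outside (row miss)
  C: rows 2-7 cols 6-10 z=3 -> covers; best now C (z=3)
  D: rows 8-9 cols 1-4 -> outside (row miss)
Winner: C at z=3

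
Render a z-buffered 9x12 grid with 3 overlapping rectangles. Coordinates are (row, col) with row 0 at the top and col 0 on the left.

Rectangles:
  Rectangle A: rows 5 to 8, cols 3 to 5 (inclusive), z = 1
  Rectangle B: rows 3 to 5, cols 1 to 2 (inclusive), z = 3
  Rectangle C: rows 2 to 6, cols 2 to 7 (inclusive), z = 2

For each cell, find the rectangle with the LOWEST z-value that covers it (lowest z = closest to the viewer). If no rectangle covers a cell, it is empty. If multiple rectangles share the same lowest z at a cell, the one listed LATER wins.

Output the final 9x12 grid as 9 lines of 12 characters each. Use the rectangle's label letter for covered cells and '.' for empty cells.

............
............
..CCCCCC....
.BCCCCCC....
.BCCCCCC....
.BCAAACC....
..CAAACC....
...AAA......
...AAA......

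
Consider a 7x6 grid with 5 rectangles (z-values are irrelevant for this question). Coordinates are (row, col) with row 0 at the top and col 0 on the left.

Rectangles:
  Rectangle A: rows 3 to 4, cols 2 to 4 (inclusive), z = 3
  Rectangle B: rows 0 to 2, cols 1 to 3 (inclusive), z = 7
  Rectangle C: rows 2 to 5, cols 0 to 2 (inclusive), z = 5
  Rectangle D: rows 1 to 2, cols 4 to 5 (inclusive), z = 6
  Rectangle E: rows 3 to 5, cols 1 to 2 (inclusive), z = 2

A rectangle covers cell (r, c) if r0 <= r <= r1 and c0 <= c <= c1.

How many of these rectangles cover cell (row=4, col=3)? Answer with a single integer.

Answer: 1

Derivation:
Check cell (4,3):
  A: rows 3-4 cols 2-4 -> covers
  B: rows 0-2 cols 1-3 -> outside (row miss)
  C: rows 2-5 cols 0-2 -> outside (col miss)
  D: rows 1-2 cols 4-5 -> outside (row miss)
  E: rows 3-5 cols 1-2 -> outside (col miss)
Count covering = 1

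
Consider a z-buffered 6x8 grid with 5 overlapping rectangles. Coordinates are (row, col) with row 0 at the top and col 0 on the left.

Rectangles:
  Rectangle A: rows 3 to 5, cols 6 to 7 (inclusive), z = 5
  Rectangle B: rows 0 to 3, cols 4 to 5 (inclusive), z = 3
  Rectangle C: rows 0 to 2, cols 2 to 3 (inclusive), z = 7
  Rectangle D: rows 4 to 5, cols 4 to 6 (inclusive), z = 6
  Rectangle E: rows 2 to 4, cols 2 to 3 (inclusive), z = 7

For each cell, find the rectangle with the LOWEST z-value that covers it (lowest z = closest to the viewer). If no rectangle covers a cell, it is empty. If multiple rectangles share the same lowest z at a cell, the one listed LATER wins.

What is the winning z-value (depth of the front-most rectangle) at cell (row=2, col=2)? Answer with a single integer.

Answer: 7

Derivation:
Check cell (2,2):
  A: rows 3-5 cols 6-7 -> outside (row miss)
  B: rows 0-3 cols 4-5 -> outside (col miss)
  C: rows 0-2 cols 2-3 z=7 -> covers; best now C (z=7)
  D: rows 4-5 cols 4-6 -> outside (row miss)
  E: rows 2-4 cols 2-3 z=7 -> covers; best now E (z=7)
Winner: E at z=7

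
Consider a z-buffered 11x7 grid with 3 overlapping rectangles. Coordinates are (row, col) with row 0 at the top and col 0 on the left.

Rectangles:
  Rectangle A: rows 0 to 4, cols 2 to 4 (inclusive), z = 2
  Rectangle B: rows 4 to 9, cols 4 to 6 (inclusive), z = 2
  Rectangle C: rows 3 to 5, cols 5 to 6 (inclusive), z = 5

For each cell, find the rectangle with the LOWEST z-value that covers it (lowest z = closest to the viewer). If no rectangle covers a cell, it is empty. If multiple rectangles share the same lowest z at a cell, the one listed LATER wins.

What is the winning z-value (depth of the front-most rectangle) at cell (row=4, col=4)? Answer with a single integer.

Check cell (4,4):
  A: rows 0-4 cols 2-4 z=2 -> covers; best now A (z=2)
  B: rows 4-9 cols 4-6 z=2 -> covers; best now B (z=2)
  C: rows 3-5 cols 5-6 -> outside (col miss)
Winner: B at z=2

Answer: 2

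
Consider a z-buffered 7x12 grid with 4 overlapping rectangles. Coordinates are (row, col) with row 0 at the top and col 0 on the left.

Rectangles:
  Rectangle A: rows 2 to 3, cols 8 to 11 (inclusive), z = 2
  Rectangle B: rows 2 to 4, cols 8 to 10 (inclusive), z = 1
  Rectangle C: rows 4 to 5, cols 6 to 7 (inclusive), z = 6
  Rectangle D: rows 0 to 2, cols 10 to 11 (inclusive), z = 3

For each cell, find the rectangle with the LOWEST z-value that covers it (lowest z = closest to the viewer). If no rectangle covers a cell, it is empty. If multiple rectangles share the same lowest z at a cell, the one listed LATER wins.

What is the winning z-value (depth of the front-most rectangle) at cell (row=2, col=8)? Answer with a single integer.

Answer: 1

Derivation:
Check cell (2,8):
  A: rows 2-3 cols 8-11 z=2 -> covers; best now A (z=2)
  B: rows 2-4 cols 8-10 z=1 -> covers; best now B (z=1)
  C: rows 4-5 cols 6-7 -> outside (row miss)
  D: rows 0-2 cols 10-11 -> outside (col miss)
Winner: B at z=1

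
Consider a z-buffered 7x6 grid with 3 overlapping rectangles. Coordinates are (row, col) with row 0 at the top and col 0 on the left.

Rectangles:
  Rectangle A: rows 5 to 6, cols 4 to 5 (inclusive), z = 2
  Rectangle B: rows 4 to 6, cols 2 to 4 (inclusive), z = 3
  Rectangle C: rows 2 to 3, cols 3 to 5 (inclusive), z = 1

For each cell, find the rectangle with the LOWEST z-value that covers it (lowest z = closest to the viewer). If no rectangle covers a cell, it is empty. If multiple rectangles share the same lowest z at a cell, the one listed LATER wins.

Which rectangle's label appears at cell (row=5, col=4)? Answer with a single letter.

Answer: A

Derivation:
Check cell (5,4):
  A: rows 5-6 cols 4-5 z=2 -> covers; best now A (z=2)
  B: rows 4-6 cols 2-4 z=3 -> covers; best now A (z=2)
  C: rows 2-3 cols 3-5 -> outside (row miss)
Winner: A at z=2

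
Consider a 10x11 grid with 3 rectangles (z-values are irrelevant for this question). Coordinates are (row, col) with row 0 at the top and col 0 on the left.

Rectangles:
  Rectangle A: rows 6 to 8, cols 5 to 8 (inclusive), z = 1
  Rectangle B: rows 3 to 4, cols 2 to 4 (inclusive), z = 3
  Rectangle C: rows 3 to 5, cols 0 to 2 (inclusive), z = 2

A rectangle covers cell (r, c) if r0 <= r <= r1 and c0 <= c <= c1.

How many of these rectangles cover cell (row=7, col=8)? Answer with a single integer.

Answer: 1

Derivation:
Check cell (7,8):
  A: rows 6-8 cols 5-8 -> covers
  B: rows 3-4 cols 2-4 -> outside (row miss)
  C: rows 3-5 cols 0-2 -> outside (row miss)
Count covering = 1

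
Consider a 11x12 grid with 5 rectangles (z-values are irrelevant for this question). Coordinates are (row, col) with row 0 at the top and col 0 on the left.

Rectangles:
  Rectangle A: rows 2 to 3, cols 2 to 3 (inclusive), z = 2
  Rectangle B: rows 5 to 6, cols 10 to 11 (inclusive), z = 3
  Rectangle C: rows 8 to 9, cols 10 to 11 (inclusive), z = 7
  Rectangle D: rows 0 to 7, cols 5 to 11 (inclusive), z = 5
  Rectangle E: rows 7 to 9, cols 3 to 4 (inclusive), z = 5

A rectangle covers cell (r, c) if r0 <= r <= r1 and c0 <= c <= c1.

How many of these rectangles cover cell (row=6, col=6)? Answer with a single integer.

Answer: 1

Derivation:
Check cell (6,6):
  A: rows 2-3 cols 2-3 -> outside (row miss)
  B: rows 5-6 cols 10-11 -> outside (col miss)
  C: rows 8-9 cols 10-11 -> outside (row miss)
  D: rows 0-7 cols 5-11 -> covers
  E: rows 7-9 cols 3-4 -> outside (row miss)
Count covering = 1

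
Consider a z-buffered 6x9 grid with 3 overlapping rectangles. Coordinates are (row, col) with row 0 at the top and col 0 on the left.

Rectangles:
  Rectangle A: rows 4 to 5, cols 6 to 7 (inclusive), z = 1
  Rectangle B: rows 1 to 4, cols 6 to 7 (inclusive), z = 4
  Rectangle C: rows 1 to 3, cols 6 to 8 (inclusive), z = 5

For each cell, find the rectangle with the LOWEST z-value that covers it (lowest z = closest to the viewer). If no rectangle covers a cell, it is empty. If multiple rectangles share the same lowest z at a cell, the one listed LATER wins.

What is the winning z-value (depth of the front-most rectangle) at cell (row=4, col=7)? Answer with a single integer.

Check cell (4,7):
  A: rows 4-5 cols 6-7 z=1 -> covers; best now A (z=1)
  B: rows 1-4 cols 6-7 z=4 -> covers; best now A (z=1)
  C: rows 1-3 cols 6-8 -> outside (row miss)
Winner: A at z=1

Answer: 1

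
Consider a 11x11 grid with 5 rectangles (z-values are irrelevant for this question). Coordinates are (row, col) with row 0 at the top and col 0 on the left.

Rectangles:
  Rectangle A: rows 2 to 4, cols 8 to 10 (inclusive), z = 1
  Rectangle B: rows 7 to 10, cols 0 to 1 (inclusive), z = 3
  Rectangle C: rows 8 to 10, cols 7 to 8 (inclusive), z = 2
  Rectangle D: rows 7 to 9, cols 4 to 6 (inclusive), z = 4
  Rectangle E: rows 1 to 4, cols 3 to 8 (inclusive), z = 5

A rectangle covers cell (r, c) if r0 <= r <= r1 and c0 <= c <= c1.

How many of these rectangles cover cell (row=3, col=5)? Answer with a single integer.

Check cell (3,5):
  A: rows 2-4 cols 8-10 -> outside (col miss)
  B: rows 7-10 cols 0-1 -> outside (row miss)
  C: rows 8-10 cols 7-8 -> outside (row miss)
  D: rows 7-9 cols 4-6 -> outside (row miss)
  E: rows 1-4 cols 3-8 -> covers
Count covering = 1

Answer: 1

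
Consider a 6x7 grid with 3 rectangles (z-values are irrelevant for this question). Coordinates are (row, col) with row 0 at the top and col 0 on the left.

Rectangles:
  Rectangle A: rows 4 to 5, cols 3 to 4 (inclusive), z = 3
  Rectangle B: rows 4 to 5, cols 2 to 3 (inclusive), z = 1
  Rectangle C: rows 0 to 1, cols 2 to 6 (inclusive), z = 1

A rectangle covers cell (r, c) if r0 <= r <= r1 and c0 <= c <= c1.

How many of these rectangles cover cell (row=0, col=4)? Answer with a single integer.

Check cell (0,4):
  A: rows 4-5 cols 3-4 -> outside (row miss)
  B: rows 4-5 cols 2-3 -> outside (row miss)
  C: rows 0-1 cols 2-6 -> covers
Count covering = 1

Answer: 1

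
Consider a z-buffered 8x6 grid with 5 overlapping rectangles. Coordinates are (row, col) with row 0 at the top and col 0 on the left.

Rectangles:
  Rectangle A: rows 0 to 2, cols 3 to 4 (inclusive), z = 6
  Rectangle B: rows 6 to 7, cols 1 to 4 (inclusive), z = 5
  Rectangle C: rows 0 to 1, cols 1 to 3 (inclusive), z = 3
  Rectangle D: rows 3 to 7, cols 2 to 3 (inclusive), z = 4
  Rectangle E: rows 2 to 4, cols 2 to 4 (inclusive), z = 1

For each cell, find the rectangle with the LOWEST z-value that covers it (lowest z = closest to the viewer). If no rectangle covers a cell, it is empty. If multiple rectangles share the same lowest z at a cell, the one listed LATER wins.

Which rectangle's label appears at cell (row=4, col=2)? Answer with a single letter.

Check cell (4,2):
  A: rows 0-2 cols 3-4 -> outside (row miss)
  B: rows 6-7 cols 1-4 -> outside (row miss)
  C: rows 0-1 cols 1-3 -> outside (row miss)
  D: rows 3-7 cols 2-3 z=4 -> covers; best now D (z=4)
  E: rows 2-4 cols 2-4 z=1 -> covers; best now E (z=1)
Winner: E at z=1

Answer: E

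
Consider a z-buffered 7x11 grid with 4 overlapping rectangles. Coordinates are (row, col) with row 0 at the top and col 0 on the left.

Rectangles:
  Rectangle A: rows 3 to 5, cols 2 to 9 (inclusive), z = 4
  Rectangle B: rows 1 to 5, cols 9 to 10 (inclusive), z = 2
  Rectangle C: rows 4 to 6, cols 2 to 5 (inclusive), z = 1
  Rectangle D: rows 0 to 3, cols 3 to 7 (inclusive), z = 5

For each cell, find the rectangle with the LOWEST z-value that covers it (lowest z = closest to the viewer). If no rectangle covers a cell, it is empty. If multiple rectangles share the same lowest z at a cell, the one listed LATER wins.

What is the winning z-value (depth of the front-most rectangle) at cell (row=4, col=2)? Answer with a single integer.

Check cell (4,2):
  A: rows 3-5 cols 2-9 z=4 -> covers; best now A (z=4)
  B: rows 1-5 cols 9-10 -> outside (col miss)
  C: rows 4-6 cols 2-5 z=1 -> covers; best now C (z=1)
  D: rows 0-3 cols 3-7 -> outside (row miss)
Winner: C at z=1

Answer: 1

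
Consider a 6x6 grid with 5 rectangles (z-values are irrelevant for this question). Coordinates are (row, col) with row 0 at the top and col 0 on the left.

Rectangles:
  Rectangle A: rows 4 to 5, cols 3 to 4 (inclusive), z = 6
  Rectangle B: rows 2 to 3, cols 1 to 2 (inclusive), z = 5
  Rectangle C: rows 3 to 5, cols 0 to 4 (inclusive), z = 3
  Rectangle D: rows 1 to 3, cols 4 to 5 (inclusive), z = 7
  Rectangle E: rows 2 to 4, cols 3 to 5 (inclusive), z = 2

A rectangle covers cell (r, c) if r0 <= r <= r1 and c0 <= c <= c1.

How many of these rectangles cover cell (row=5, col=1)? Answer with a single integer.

Answer: 1

Derivation:
Check cell (5,1):
  A: rows 4-5 cols 3-4 -> outside (col miss)
  B: rows 2-3 cols 1-2 -> outside (row miss)
  C: rows 3-5 cols 0-4 -> covers
  D: rows 1-3 cols 4-5 -> outside (row miss)
  E: rows 2-4 cols 3-5 -> outside (row miss)
Count covering = 1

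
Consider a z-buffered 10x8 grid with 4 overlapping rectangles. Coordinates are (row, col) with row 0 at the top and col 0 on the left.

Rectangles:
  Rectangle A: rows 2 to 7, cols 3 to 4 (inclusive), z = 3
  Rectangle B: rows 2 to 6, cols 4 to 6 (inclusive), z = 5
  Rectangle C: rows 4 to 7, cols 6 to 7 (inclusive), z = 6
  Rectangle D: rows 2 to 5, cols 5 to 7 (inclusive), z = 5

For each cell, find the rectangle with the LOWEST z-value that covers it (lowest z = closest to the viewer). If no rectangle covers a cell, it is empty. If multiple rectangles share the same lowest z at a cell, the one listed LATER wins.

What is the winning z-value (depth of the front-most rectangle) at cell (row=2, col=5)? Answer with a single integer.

Check cell (2,5):
  A: rows 2-7 cols 3-4 -> outside (col miss)
  B: rows 2-6 cols 4-6 z=5 -> covers; best now B (z=5)
  C: rows 4-7 cols 6-7 -> outside (row miss)
  D: rows 2-5 cols 5-7 z=5 -> covers; best now D (z=5)
Winner: D at z=5

Answer: 5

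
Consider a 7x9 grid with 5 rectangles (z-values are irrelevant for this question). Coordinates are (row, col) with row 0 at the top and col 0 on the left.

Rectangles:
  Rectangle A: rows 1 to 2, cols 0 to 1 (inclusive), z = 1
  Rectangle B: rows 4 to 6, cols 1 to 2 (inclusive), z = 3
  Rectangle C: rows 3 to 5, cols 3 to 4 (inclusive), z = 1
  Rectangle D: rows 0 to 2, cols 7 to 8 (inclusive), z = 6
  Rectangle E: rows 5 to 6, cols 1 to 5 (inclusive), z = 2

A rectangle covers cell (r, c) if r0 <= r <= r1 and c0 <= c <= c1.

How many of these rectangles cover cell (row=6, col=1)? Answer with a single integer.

Check cell (6,1):
  A: rows 1-2 cols 0-1 -> outside (row miss)
  B: rows 4-6 cols 1-2 -> covers
  C: rows 3-5 cols 3-4 -> outside (row miss)
  D: rows 0-2 cols 7-8 -> outside (row miss)
  E: rows 5-6 cols 1-5 -> covers
Count covering = 2

Answer: 2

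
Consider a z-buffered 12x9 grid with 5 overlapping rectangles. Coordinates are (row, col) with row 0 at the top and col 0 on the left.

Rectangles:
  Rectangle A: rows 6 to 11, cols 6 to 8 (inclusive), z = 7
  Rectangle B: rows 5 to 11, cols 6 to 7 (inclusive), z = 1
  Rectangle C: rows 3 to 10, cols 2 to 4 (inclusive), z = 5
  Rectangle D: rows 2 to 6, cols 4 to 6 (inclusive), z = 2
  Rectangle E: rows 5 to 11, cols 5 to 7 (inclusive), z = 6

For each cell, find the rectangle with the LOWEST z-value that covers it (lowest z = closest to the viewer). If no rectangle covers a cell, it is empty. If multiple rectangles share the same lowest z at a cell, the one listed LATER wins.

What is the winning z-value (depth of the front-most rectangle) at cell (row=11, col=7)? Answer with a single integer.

Answer: 1

Derivation:
Check cell (11,7):
  A: rows 6-11 cols 6-8 z=7 -> covers; best now A (z=7)
  B: rows 5-11 cols 6-7 z=1 -> covers; best now B (z=1)
  C: rows 3-10 cols 2-4 -> outside (row miss)
  D: rows 2-6 cols 4-6 -> outside (row miss)
  E: rows 5-11 cols 5-7 z=6 -> covers; best now B (z=1)
Winner: B at z=1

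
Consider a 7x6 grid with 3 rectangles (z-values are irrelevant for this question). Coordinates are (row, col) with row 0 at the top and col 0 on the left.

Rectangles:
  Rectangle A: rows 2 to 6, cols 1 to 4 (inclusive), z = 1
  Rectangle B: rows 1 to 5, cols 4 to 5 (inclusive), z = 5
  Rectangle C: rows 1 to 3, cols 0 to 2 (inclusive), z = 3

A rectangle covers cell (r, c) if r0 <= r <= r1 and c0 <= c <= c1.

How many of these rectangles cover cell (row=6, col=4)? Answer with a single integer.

Answer: 1

Derivation:
Check cell (6,4):
  A: rows 2-6 cols 1-4 -> covers
  B: rows 1-5 cols 4-5 -> outside (row miss)
  C: rows 1-3 cols 0-2 -> outside (row miss)
Count covering = 1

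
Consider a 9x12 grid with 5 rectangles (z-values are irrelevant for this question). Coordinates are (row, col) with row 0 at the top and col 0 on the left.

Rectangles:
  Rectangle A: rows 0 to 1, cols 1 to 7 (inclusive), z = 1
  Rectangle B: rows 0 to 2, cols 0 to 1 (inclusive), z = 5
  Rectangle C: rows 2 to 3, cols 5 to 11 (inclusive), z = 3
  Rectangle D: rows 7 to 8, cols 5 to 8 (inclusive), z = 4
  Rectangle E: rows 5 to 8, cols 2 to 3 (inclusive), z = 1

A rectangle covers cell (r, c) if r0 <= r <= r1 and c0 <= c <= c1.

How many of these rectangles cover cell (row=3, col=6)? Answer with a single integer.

Answer: 1

Derivation:
Check cell (3,6):
  A: rows 0-1 cols 1-7 -> outside (row miss)
  B: rows 0-2 cols 0-1 -> outside (row miss)
  C: rows 2-3 cols 5-11 -> covers
  D: rows 7-8 cols 5-8 -> outside (row miss)
  E: rows 5-8 cols 2-3 -> outside (row miss)
Count covering = 1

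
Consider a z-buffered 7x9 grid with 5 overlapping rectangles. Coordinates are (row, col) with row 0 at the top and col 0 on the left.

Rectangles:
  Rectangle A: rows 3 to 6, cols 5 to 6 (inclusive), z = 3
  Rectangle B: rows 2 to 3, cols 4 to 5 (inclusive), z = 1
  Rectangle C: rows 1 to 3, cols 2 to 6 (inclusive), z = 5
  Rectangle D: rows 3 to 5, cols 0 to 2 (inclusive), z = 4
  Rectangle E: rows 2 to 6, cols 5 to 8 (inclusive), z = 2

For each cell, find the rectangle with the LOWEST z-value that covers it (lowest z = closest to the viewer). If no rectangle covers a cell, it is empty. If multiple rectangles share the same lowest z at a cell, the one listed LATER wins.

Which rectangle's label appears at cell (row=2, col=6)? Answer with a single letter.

Check cell (2,6):
  A: rows 3-6 cols 5-6 -> outside (row miss)
  B: rows 2-3 cols 4-5 -> outside (col miss)
  C: rows 1-3 cols 2-6 z=5 -> covers; best now C (z=5)
  D: rows 3-5 cols 0-2 -> outside (row miss)
  E: rows 2-6 cols 5-8 z=2 -> covers; best now E (z=2)
Winner: E at z=2

Answer: E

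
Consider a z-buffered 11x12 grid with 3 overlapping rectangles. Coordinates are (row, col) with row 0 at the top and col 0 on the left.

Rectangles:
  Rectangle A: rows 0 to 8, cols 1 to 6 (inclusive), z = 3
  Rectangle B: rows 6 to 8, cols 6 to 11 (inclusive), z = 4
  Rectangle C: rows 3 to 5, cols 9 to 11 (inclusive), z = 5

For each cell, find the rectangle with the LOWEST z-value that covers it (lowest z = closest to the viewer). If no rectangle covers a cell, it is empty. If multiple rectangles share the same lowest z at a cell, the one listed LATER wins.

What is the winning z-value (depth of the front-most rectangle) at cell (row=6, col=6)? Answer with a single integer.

Check cell (6,6):
  A: rows 0-8 cols 1-6 z=3 -> covers; best now A (z=3)
  B: rows 6-8 cols 6-11 z=4 -> covers; best now A (z=3)
  C: rows 3-5 cols 9-11 -> outside (row miss)
Winner: A at z=3

Answer: 3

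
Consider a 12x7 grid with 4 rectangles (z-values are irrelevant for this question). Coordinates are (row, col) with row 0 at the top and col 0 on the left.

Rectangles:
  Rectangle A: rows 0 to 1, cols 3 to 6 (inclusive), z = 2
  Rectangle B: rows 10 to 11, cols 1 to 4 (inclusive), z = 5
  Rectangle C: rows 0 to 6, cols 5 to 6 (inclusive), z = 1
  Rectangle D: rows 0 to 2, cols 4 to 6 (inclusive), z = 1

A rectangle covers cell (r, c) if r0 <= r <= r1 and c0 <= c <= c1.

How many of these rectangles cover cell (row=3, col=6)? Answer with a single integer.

Answer: 1

Derivation:
Check cell (3,6):
  A: rows 0-1 cols 3-6 -> outside (row miss)
  B: rows 10-11 cols 1-4 -> outside (row miss)
  C: rows 0-6 cols 5-6 -> covers
  D: rows 0-2 cols 4-6 -> outside (row miss)
Count covering = 1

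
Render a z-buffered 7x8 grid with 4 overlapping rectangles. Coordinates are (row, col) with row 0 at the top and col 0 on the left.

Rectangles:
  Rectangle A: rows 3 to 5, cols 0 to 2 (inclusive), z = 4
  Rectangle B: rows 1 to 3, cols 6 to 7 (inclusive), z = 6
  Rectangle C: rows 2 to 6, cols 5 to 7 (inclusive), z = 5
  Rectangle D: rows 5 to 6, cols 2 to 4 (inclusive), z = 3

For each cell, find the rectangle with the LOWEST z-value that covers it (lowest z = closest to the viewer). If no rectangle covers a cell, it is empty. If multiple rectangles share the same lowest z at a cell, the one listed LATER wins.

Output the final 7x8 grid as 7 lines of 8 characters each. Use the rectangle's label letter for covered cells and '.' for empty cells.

........
......BB
.....CCC
AAA..CCC
AAA..CCC
AADDDCCC
..DDDCCC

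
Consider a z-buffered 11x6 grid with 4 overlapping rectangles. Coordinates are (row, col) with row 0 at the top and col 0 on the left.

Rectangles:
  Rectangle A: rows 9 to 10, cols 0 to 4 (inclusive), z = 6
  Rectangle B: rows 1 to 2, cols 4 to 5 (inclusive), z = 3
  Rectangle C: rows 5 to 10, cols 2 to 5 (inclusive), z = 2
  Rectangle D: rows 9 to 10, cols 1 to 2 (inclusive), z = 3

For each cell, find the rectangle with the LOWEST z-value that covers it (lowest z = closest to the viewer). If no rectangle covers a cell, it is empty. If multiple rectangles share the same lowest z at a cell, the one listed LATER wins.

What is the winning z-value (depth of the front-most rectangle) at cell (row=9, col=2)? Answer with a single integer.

Check cell (9,2):
  A: rows 9-10 cols 0-4 z=6 -> covers; best now A (z=6)
  B: rows 1-2 cols 4-5 -> outside (row miss)
  C: rows 5-10 cols 2-5 z=2 -> covers; best now C (z=2)
  D: rows 9-10 cols 1-2 z=3 -> covers; best now C (z=2)
Winner: C at z=2

Answer: 2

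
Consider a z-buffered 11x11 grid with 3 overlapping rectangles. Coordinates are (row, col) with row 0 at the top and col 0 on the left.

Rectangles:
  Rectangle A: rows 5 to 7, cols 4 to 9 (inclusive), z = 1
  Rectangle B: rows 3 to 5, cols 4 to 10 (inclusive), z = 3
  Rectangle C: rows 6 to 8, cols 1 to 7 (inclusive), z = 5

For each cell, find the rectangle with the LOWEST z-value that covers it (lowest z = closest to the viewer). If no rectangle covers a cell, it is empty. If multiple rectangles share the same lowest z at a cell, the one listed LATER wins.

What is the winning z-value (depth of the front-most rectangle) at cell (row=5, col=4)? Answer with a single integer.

Answer: 1

Derivation:
Check cell (5,4):
  A: rows 5-7 cols 4-9 z=1 -> covers; best now A (z=1)
  B: rows 3-5 cols 4-10 z=3 -> covers; best now A (z=1)
  C: rows 6-8 cols 1-7 -> outside (row miss)
Winner: A at z=1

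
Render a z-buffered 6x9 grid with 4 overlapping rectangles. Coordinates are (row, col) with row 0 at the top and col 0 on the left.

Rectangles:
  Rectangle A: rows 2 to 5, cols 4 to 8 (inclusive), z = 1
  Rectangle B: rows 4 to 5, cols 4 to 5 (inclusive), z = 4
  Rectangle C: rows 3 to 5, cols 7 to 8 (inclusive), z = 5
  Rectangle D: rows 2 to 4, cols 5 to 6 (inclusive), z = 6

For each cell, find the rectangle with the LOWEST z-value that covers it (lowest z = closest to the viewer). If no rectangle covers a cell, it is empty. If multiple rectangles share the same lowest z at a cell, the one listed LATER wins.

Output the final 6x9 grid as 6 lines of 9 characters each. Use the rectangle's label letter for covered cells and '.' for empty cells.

.........
.........
....AAAAA
....AAAAA
....AAAAA
....AAAAA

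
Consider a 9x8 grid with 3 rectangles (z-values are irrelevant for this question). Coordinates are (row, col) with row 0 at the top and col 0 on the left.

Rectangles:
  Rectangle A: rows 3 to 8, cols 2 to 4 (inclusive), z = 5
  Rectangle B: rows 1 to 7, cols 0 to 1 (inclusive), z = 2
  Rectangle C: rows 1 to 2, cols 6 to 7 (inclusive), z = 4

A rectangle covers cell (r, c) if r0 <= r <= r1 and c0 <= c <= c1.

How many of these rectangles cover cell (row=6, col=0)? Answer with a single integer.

Answer: 1

Derivation:
Check cell (6,0):
  A: rows 3-8 cols 2-4 -> outside (col miss)
  B: rows 1-7 cols 0-1 -> covers
  C: rows 1-2 cols 6-7 -> outside (row miss)
Count covering = 1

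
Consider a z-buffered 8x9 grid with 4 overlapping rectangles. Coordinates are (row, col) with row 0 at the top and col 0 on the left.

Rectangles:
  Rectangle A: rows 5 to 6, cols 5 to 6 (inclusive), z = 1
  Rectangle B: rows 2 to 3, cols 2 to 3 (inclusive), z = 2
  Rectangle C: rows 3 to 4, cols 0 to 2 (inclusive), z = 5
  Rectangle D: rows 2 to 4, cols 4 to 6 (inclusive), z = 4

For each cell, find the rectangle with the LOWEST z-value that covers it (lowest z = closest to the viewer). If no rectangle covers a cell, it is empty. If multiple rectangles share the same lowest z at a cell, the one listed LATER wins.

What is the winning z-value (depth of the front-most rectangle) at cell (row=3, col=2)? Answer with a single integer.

Answer: 2

Derivation:
Check cell (3,2):
  A: rows 5-6 cols 5-6 -> outside (row miss)
  B: rows 2-3 cols 2-3 z=2 -> covers; best now B (z=2)
  C: rows 3-4 cols 0-2 z=5 -> covers; best now B (z=2)
  D: rows 2-4 cols 4-6 -> outside (col miss)
Winner: B at z=2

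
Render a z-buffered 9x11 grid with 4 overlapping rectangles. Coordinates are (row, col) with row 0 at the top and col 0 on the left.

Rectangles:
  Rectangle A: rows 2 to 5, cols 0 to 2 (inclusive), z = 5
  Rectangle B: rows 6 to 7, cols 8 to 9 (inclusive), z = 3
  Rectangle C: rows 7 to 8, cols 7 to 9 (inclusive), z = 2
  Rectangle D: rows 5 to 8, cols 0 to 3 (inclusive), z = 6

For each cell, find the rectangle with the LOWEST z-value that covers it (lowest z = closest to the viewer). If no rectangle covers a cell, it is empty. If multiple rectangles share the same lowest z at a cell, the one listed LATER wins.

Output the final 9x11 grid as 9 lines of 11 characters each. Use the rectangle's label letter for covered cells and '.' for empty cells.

...........
...........
AAA........
AAA........
AAA........
AAAD.......
DDDD....BB.
DDDD...CCC.
DDDD...CCC.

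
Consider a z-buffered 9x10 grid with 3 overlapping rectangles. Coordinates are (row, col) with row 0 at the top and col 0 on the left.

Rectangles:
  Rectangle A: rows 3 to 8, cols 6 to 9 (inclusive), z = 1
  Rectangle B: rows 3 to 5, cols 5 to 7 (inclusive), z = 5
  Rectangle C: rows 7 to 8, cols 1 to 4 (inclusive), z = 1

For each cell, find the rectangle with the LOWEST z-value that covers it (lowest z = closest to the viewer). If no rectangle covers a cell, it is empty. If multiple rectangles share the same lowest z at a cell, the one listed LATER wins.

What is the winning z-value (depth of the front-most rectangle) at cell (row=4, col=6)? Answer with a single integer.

Answer: 1

Derivation:
Check cell (4,6):
  A: rows 3-8 cols 6-9 z=1 -> covers; best now A (z=1)
  B: rows 3-5 cols 5-7 z=5 -> covers; best now A (z=1)
  C: rows 7-8 cols 1-4 -> outside (row miss)
Winner: A at z=1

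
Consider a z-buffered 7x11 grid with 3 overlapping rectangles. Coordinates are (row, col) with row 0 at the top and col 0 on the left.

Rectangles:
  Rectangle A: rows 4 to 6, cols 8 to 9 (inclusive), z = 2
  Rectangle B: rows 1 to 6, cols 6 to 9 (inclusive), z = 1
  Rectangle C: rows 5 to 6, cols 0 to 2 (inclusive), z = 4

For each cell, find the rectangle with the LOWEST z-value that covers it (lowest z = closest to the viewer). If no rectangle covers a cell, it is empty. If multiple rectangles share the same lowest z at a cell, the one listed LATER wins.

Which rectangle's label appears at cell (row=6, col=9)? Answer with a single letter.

Answer: B

Derivation:
Check cell (6,9):
  A: rows 4-6 cols 8-9 z=2 -> covers; best now A (z=2)
  B: rows 1-6 cols 6-9 z=1 -> covers; best now B (z=1)
  C: rows 5-6 cols 0-2 -> outside (col miss)
Winner: B at z=1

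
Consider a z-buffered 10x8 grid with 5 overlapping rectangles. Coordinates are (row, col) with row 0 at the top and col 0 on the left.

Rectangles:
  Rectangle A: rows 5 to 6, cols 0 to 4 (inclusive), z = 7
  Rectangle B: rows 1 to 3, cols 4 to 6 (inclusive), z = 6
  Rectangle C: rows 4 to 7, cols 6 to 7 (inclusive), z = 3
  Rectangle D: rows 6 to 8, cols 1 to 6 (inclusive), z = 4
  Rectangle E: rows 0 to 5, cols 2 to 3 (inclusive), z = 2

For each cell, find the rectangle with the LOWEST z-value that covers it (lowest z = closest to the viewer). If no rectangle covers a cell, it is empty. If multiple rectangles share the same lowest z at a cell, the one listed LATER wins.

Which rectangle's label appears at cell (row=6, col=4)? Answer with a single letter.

Check cell (6,4):
  A: rows 5-6 cols 0-4 z=7 -> covers; best now A (z=7)
  B: rows 1-3 cols 4-6 -> outside (row miss)
  C: rows 4-7 cols 6-7 -> outside (col miss)
  D: rows 6-8 cols 1-6 z=4 -> covers; best now D (z=4)
  E: rows 0-5 cols 2-3 -> outside (row miss)
Winner: D at z=4

Answer: D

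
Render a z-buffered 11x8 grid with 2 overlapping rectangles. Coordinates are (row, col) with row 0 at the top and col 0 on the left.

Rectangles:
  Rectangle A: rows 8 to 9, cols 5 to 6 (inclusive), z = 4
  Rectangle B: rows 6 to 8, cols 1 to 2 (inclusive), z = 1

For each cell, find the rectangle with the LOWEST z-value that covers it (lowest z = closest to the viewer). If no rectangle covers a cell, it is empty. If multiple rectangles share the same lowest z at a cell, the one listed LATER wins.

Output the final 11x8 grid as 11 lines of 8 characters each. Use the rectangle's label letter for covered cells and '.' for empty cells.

........
........
........
........
........
........
.BB.....
.BB.....
.BB..AA.
.....AA.
........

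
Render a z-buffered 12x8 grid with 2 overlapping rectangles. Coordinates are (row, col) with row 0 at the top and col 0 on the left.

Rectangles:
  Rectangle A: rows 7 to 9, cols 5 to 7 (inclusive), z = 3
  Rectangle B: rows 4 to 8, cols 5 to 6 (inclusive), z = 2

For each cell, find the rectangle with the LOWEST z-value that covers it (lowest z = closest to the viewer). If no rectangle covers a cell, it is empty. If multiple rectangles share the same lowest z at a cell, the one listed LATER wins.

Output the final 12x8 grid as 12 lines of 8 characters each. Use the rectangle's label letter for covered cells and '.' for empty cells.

........
........
........
........
.....BB.
.....BB.
.....BB.
.....BBA
.....BBA
.....AAA
........
........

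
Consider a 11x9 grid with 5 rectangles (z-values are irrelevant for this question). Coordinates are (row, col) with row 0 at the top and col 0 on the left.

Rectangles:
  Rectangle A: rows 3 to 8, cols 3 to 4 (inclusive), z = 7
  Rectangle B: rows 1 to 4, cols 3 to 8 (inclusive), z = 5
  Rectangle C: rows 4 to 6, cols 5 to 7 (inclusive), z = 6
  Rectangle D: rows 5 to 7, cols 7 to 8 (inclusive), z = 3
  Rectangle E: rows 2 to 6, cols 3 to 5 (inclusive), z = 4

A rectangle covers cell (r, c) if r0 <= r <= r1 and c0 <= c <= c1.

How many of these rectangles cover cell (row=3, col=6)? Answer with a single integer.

Check cell (3,6):
  A: rows 3-8 cols 3-4 -> outside (col miss)
  B: rows 1-4 cols 3-8 -> covers
  C: rows 4-6 cols 5-7 -> outside (row miss)
  D: rows 5-7 cols 7-8 -> outside (row miss)
  E: rows 2-6 cols 3-5 -> outside (col miss)
Count covering = 1

Answer: 1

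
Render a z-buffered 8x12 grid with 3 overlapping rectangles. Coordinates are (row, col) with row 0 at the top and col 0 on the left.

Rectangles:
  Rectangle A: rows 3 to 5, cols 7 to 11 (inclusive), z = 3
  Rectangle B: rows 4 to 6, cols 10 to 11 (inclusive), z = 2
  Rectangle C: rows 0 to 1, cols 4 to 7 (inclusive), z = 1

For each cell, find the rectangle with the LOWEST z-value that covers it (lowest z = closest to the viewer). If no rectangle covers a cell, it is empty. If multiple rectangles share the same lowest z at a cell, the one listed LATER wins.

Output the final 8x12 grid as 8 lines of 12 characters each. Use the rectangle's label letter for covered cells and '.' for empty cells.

....CCCC....
....CCCC....
............
.......AAAAA
.......AAABB
.......AAABB
..........BB
............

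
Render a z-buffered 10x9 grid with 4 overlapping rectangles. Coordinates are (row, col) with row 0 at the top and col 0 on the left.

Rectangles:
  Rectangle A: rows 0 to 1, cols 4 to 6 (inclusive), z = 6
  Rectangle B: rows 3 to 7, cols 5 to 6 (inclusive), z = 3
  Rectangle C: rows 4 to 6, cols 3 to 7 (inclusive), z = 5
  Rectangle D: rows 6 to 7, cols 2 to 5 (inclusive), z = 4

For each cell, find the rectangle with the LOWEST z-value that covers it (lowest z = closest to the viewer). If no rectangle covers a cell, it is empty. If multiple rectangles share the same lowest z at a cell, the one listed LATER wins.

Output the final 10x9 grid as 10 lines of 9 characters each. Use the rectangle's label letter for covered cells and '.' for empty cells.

....AAA..
....AAA..
.........
.....BB..
...CCBBC.
...CCBBC.
..DDDBBC.
..DDDBB..
.........
.........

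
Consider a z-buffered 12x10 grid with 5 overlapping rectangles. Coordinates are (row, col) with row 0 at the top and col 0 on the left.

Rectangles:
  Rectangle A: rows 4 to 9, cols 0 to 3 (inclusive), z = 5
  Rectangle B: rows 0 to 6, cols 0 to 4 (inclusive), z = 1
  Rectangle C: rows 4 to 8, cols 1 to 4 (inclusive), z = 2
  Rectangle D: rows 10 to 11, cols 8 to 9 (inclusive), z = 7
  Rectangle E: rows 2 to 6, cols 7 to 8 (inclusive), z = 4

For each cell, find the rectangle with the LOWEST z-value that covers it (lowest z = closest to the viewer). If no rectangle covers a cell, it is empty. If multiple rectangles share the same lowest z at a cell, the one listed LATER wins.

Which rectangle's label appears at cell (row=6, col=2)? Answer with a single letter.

Answer: B

Derivation:
Check cell (6,2):
  A: rows 4-9 cols 0-3 z=5 -> covers; best now A (z=5)
  B: rows 0-6 cols 0-4 z=1 -> covers; best now B (z=1)
  C: rows 4-8 cols 1-4 z=2 -> covers; best now B (z=1)
  D: rows 10-11 cols 8-9 -> outside (row miss)
  E: rows 2-6 cols 7-8 -> outside (col miss)
Winner: B at z=1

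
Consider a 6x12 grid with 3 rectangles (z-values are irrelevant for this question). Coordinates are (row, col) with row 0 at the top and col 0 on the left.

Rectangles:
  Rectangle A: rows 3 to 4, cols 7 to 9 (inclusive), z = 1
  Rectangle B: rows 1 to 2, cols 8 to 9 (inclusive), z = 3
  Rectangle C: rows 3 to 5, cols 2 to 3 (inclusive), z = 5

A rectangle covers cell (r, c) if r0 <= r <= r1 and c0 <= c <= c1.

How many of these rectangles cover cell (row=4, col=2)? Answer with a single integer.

Answer: 1

Derivation:
Check cell (4,2):
  A: rows 3-4 cols 7-9 -> outside (col miss)
  B: rows 1-2 cols 8-9 -> outside (row miss)
  C: rows 3-5 cols 2-3 -> covers
Count covering = 1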